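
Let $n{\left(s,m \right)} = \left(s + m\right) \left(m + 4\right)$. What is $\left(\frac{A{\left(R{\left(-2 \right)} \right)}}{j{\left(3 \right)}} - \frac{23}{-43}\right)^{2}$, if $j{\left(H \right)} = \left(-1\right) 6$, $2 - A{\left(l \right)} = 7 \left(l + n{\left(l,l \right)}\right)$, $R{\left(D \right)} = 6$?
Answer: $\frac{360582121}{16641} \approx 21668.0$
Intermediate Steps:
$n{\left(s,m \right)} = \left(4 + m\right) \left(m + s\right)$ ($n{\left(s,m \right)} = \left(m + s\right) \left(4 + m\right) = \left(4 + m\right) \left(m + s\right)$)
$A{\left(l \right)} = 2 - 63 l - 14 l^{2}$ ($A{\left(l \right)} = 2 - 7 \left(l + \left(l^{2} + 4 l + 4 l + l l\right)\right) = 2 - 7 \left(l + \left(l^{2} + 4 l + 4 l + l^{2}\right)\right) = 2 - 7 \left(l + \left(2 l^{2} + 8 l\right)\right) = 2 - 7 \left(2 l^{2} + 9 l\right) = 2 - \left(14 l^{2} + 63 l\right) = 2 - 63 l - 14 l^{2}$)
$j{\left(H \right)} = -6$
$\left(\frac{A{\left(R{\left(-2 \right)} \right)}}{j{\left(3 \right)}} - \frac{23}{-43}\right)^{2} = \left(\frac{2 - 378 - 14 \cdot 6^{2}}{-6} - \frac{23}{-43}\right)^{2} = \left(\left(2 - 378 - 504\right) \left(- \frac{1}{6}\right) - - \frac{23}{43}\right)^{2} = \left(\left(2 - 378 - 504\right) \left(- \frac{1}{6}\right) + \frac{23}{43}\right)^{2} = \left(\left(-880\right) \left(- \frac{1}{6}\right) + \frac{23}{43}\right)^{2} = \left(\frac{440}{3} + \frac{23}{43}\right)^{2} = \left(\frac{18989}{129}\right)^{2} = \frac{360582121}{16641}$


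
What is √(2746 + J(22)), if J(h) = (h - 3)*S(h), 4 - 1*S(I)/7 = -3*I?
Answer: 2*√3014 ≈ 109.80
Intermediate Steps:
S(I) = 28 + 21*I (S(I) = 28 - (-21)*I = 28 + 21*I)
J(h) = (-3 + h)*(28 + 21*h) (J(h) = (h - 3)*(28 + 21*h) = (-3 + h)*(28 + 21*h))
√(2746 + J(22)) = √(2746 + 7*(-3 + 22)*(4 + 3*22)) = √(2746 + 7*19*(4 + 66)) = √(2746 + 7*19*70) = √(2746 + 9310) = √12056 = 2*√3014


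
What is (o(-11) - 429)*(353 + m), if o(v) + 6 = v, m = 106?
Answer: -204714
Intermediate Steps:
o(v) = -6 + v
(o(-11) - 429)*(353 + m) = ((-6 - 11) - 429)*(353 + 106) = (-17 - 429)*459 = -446*459 = -204714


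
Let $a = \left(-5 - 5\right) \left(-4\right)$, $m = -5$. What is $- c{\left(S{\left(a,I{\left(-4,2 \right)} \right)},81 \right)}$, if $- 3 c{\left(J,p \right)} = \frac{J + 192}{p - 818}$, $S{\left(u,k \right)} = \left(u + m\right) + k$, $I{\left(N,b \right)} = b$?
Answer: $- \frac{229}{2211} \approx -0.10357$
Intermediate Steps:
$a = 40$ ($a = \left(-10\right) \left(-4\right) = 40$)
$S{\left(u,k \right)} = -5 + k + u$ ($S{\left(u,k \right)} = \left(u - 5\right) + k = \left(-5 + u\right) + k = -5 + k + u$)
$c{\left(J,p \right)} = - \frac{192 + J}{3 \left(-818 + p\right)}$ ($c{\left(J,p \right)} = - \frac{\left(J + 192\right) \frac{1}{p - 818}}{3} = - \frac{\left(192 + J\right) \frac{1}{-818 + p}}{3} = - \frac{\frac{1}{-818 + p} \left(192 + J\right)}{3} = - \frac{192 + J}{3 \left(-818 + p\right)}$)
$- c{\left(S{\left(a,I{\left(-4,2 \right)} \right)},81 \right)} = - \frac{-192 - \left(-5 + 2 + 40\right)}{3 \left(-818 + 81\right)} = - \frac{-192 - 37}{3 \left(-737\right)} = - \frac{\left(-1\right) \left(-192 - 37\right)}{3 \cdot 737} = - \frac{\left(-1\right) \left(-229\right)}{3 \cdot 737} = \left(-1\right) \frac{229}{2211} = - \frac{229}{2211}$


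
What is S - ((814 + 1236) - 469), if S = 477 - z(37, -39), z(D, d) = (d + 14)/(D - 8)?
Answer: -31991/29 ≈ -1103.1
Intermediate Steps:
z(D, d) = (14 + d)/(-8 + D)
S = 13858/29 (S = 477 - (14 - 39)/(-8 + 37) = 477 - (-25)/29 = 477 - 1*(-25/29) = 477 + 25/29 = 13858/29 ≈ 477.86)
S - ((814 + 1236) - 469) = 13858/29 - ((814 + 1236) - 469) = 13858/29 - (2050 - 469) = 13858/29 - 1*1581 = 13858/29 - 1581 = -31991/29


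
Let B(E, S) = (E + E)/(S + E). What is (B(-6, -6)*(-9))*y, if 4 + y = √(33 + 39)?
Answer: 36 - 54*√2 ≈ -40.368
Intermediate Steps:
y = -4 + 6*√2 (y = -4 + √(33 + 39) = -4 + √72 = -4 + 6*√2 ≈ 4.4853)
B(E, S) = 2*E/(E + S) (B(E, S) = (2*E)/(E + S) = 2*E/(E + S))
(B(-6, -6)*(-9))*y = ((2*(-6)/(-6 - 6))*(-9))*(-4 + 6*√2) = ((2*(-6)/(-12))*(-9))*(-4 + 6*√2) = ((2*(-6)*(-1/12))*(-9))*(-4 + 6*√2) = (1*(-9))*(-4 + 6*√2) = -9*(-4 + 6*√2) = 36 - 54*√2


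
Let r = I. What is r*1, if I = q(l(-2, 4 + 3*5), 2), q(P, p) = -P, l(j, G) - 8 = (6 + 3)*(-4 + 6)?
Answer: -26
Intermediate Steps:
l(j, G) = 26 (l(j, G) = 8 + (6 + 3)*(-4 + 6) = 8 + 9*2 = 8 + 18 = 26)
I = -26 (I = -1*26 = -26)
r = -26
r*1 = -26*1 = -26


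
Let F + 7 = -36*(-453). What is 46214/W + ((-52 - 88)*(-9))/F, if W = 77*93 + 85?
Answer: 381232187/59058523 ≈ 6.4552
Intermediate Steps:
W = 7246 (W = 7161 + 85 = 7246)
F = 16301 (F = -7 - 36*(-453) = -7 + 16308 = 16301)
46214/W + ((-52 - 88)*(-9))/F = 46214/7246 + ((-52 - 88)*(-9))/16301 = 46214*(1/7246) - 140*(-9)*(1/16301) = 23107/3623 + 1260*(1/16301) = 23107/3623 + 1260/16301 = 381232187/59058523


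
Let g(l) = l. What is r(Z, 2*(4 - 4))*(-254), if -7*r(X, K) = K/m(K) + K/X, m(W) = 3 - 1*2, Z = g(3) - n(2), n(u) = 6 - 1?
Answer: 0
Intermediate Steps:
n(u) = 5
Z = -2 (Z = 3 - 1*5 = 3 - 5 = -2)
m(W) = 1 (m(W) = 3 - 2 = 1)
r(X, K) = -K/7 - K/(7*X) (r(X, K) = -(K/1 + K/X)/7 = -(K*1 + K/X)/7 = -(K + K/X)/7 = -K/7 - K/(7*X))
r(Z, 2*(4 - 4))*(-254) = ((1/7)*(2*(4 - 4))*(-1 - 1*(-2))/(-2))*(-254) = ((1/7)*(2*0)*(-1/2)*(-1 + 2))*(-254) = ((1/7)*0*(-1/2)*1)*(-254) = 0*(-254) = 0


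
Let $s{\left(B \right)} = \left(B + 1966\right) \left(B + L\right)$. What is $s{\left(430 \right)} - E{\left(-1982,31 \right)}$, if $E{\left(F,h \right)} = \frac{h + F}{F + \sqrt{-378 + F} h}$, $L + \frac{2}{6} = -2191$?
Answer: $- \frac{13074640352737}{3098142} - \frac{60481 i \sqrt{590}}{3098142} \approx -4.2202 \cdot 10^{6} - 0.47418 i$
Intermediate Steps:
$L = - \frac{6574}{3}$ ($L = - \frac{1}{3} - 2191 = - \frac{6574}{3} \approx -2191.3$)
$s{\left(B \right)} = \left(1966 + B\right) \left(- \frac{6574}{3} + B\right)$ ($s{\left(B \right)} = \left(B + 1966\right) \left(B - \frac{6574}{3}\right) = \left(1966 + B\right) \left(- \frac{6574}{3} + B\right)$)
$E{\left(F,h \right)} = \frac{F + h}{F + h \sqrt{-378 + F}}$
$s{\left(430 \right)} - E{\left(-1982,31 \right)} = \left(- \frac{12924484}{3} + 430^{2} - \frac{290680}{3}\right) - \frac{-1982 + 31}{-1982 + 31 \sqrt{-378 - 1982}} = \left(- \frac{12924484}{3} + 184900 - \frac{290680}{3}\right) - \frac{1}{-1982 + 31 \sqrt{-2360}} \left(-1951\right) = - \frac{12660464}{3} - \frac{1}{-1982 + 31 \cdot 2 i \sqrt{590}} \left(-1951\right) = - \frac{12660464}{3} - \frac{1}{-1982 + 62 i \sqrt{590}} \left(-1951\right) = - \frac{12660464}{3} - - \frac{1951}{-1982 + 62 i \sqrt{590}} = - \frac{12660464}{3} + \frac{1951}{-1982 + 62 i \sqrt{590}}$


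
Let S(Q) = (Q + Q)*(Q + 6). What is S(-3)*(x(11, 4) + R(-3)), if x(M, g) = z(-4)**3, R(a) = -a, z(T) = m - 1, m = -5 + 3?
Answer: 432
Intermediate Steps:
m = -2
z(T) = -3 (z(T) = -2 - 1 = -3)
S(Q) = 2*Q*(6 + Q) (S(Q) = (2*Q)*(6 + Q) = 2*Q*(6 + Q))
x(M, g) = -27 (x(M, g) = (-3)**3 = -27)
S(-3)*(x(11, 4) + R(-3)) = (2*(-3)*(6 - 3))*(-27 - 1*(-3)) = (2*(-3)*3)*(-27 + 3) = -18*(-24) = 432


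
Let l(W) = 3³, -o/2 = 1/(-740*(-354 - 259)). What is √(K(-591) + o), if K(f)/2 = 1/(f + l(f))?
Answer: I*√907806231165/15990105 ≈ 0.059586*I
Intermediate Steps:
o = -1/226810 (o = -2*(-1/(740*(-354 - 259))) = -2/((-740*(-613))) = -2/453620 = -2*1/453620 = -1/226810 ≈ -4.4090e-6)
l(W) = 27
K(f) = 2/(27 + f) (K(f) = 2/(f + 27) = 2/(27 + f))
√(K(-591) + o) = √(2/(27 - 591) - 1/226810) = √(2/(-564) - 1/226810) = √(2*(-1/564) - 1/226810) = √(-1/282 - 1/226810) = √(-56773/15990105) = I*√907806231165/15990105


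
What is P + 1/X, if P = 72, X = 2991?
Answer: 215353/2991 ≈ 72.000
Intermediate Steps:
P + 1/X = 72 + 1/2991 = 215353/2991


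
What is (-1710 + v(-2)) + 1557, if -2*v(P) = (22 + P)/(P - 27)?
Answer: -4427/29 ≈ -152.66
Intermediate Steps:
v(P) = -(22 + P)/(2*(-27 + P)) (v(P) = -(22 + P)/(2*(P - 27)) = -(22 + P)/(2*(-27 + P)))
(-1710 + v(-2)) + 1557 = (-1710 + (-22 - 1*(-2))/(2*(-27 - 2))) + 1557 = (-1710 + (½)*(-22 + 2)/(-29)) + 1557 = (-1710 + (½)*(-1/29)*(-20)) + 1557 = (-1710 + 10/29) + 1557 = -49580/29 + 1557 = -4427/29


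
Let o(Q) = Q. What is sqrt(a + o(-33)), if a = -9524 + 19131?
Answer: sqrt(9574) ≈ 97.847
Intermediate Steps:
a = 9607
sqrt(a + o(-33)) = sqrt(9607 - 33) = sqrt(9574)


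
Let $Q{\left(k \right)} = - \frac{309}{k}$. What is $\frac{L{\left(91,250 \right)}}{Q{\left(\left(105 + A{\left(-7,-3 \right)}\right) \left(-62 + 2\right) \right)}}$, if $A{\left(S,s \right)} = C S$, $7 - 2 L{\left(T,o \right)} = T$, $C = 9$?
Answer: $- \frac{35280}{103} \approx -342.52$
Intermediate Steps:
$L{\left(T,o \right)} = \frac{7}{2} - \frac{T}{2}$
$A{\left(S,s \right)} = 9 S$
$\frac{L{\left(91,250 \right)}}{Q{\left(\left(105 + A{\left(-7,-3 \right)}\right) \left(-62 + 2\right) \right)}} = \frac{\frac{7}{2} - \frac{91}{2}}{\left(-309\right) \frac{1}{\left(105 + 9 \left(-7\right)\right) \left(-62 + 2\right)}} = \frac{\frac{7}{2} - \frac{91}{2}}{\left(-309\right) \frac{1}{\left(105 - 63\right) \left(-60\right)}} = - \frac{42}{\left(-309\right) \frac{1}{42 \left(-60\right)}} = - \frac{42}{\left(-309\right) \frac{1}{-2520}} = - \frac{42}{\left(-309\right) \left(- \frac{1}{2520}\right)} = - \frac{42}{\frac{103}{840}} = \left(-42\right) \frac{840}{103} = - \frac{35280}{103}$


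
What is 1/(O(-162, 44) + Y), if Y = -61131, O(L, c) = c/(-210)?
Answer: -105/6418777 ≈ -1.6358e-5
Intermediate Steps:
O(L, c) = -c/210 (O(L, c) = c*(-1/210) = -c/210)
1/(O(-162, 44) + Y) = 1/(-1/210*44 - 61131) = 1/(-22/105 - 61131) = 1/(-6418777/105) = -105/6418777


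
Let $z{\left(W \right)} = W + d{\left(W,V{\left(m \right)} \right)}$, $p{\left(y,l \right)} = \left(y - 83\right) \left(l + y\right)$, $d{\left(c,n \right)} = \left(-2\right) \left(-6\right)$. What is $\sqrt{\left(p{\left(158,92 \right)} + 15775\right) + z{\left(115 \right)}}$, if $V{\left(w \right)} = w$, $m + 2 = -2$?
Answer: $2 \sqrt{8663} \approx 186.15$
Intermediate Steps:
$m = -4$ ($m = -2 - 2 = -4$)
$d{\left(c,n \right)} = 12$
$p{\left(y,l \right)} = \left(-83 + y\right) \left(l + y\right)$
$z{\left(W \right)} = 12 + W$ ($z{\left(W \right)} = W + 12 = 12 + W$)
$\sqrt{\left(p{\left(158,92 \right)} + 15775\right) + z{\left(115 \right)}} = \sqrt{\left(\left(158^{2} - 7636 - 13114 + 92 \cdot 158\right) + 15775\right) + \left(12 + 115\right)} = \sqrt{\left(\left(24964 - 7636 - 13114 + 14536\right) + 15775\right) + 127} = \sqrt{\left(18750 + 15775\right) + 127} = \sqrt{34525 + 127} = \sqrt{34652} = 2 \sqrt{8663}$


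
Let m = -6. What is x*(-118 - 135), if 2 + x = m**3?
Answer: 55154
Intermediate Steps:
x = -218 (x = -2 + (-6)**3 = -2 - 216 = -218)
x*(-118 - 135) = -218*(-118 - 135) = -218*(-253) = 55154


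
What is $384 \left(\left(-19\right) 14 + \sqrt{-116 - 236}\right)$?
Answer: $-102144 + 1536 i \sqrt{22} \approx -1.0214 \cdot 10^{5} + 7204.5 i$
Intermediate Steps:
$384 \left(\left(-19\right) 14 + \sqrt{-116 - 236}\right) = 384 \left(-266 + \sqrt{-352}\right) = 384 \left(-266 + 4 i \sqrt{22}\right) = -102144 + 1536 i \sqrt{22}$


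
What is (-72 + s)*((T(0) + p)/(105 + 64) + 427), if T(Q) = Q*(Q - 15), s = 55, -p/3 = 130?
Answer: -93857/13 ≈ -7219.8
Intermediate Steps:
p = -390 (p = -3*130 = -390)
T(Q) = Q*(-15 + Q)
(-72 + s)*((T(0) + p)/(105 + 64) + 427) = (-72 + 55)*((0*(-15 + 0) - 390)/(105 + 64) + 427) = -17*((0*(-15) - 390)/169 + 427) = -17*((0 - 390)*(1/169) + 427) = -17*(-390*1/169 + 427) = -17*(-30/13 + 427) = -17*5521/13 = -93857/13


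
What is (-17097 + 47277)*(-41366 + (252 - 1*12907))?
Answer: -1630353780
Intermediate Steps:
(-17097 + 47277)*(-41366 + (252 - 1*12907)) = 30180*(-41366 + (252 - 12907)) = 30180*(-41366 - 12655) = 30180*(-54021) = -1630353780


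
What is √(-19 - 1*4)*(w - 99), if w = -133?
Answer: -232*I*√23 ≈ -1112.6*I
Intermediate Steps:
√(-19 - 1*4)*(w - 99) = √(-19 - 1*4)*(-133 - 99) = √(-19 - 4)*(-232) = √(-23)*(-232) = (I*√23)*(-232) = -232*I*√23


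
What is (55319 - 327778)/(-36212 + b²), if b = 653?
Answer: -8789/12587 ≈ -0.69826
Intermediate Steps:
(55319 - 327778)/(-36212 + b²) = (55319 - 327778)/(-36212 + 653²) = -272459/(-36212 + 426409) = -272459/390197 = -272459*1/390197 = -8789/12587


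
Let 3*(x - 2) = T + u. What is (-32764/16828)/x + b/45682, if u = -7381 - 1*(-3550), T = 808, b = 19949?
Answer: 36332229331/82831378994 ≈ 0.43863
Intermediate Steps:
u = -3831 (u = -7381 + 3550 = -3831)
x = -3017/3 (x = 2 + (808 - 3831)/3 = 2 + (1/3)*(-3023) = 2 - 3023/3 = -3017/3 ≈ -1005.7)
(-32764/16828)/x + b/45682 = (-32764/16828)/(-3017/3) + 19949/45682 = -32764*1/16828*(-3/3017) + 19949*(1/45682) = -8191/4207*(-3/3017) + 19949/45682 = 24573/12692519 + 19949/45682 = 36332229331/82831378994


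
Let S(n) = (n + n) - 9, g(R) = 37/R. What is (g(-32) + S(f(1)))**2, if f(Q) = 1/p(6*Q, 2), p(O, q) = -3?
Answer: 1079521/9216 ≈ 117.14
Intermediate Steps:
f(Q) = -1/3 (f(Q) = 1/(-3) = -1/3)
S(n) = -9 + 2*n (S(n) = 2*n - 9 = -9 + 2*n)
(g(-32) + S(f(1)))**2 = (37/(-32) + (-9 + 2*(-1/3)))**2 = (37*(-1/32) + (-9 - 2/3))**2 = (-37/32 - 29/3)**2 = (-1039/96)**2 = 1079521/9216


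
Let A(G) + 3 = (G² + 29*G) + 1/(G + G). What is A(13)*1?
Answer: 14119/26 ≈ 543.04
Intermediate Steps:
A(G) = -3 + G² + 1/(2*G) + 29*G (A(G) = -3 + ((G² + 29*G) + 1/(G + G)) = -3 + ((G² + 29*G) + 1/(2*G)) = -3 + (G² + 1/(2*G) + 29*G) = -3 + G² + 1/(2*G) + 29*G)
A(13)*1 = (-3 + 13² + (½)/13 + 29*13)*1 = (-3 + 169 + (½)*(1/13) + 377)*1 = (-3 + 169 + 1/26 + 377)*1 = (14119/26)*1 = 14119/26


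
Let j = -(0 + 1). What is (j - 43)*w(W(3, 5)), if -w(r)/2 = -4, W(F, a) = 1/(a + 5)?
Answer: -352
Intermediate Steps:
W(F, a) = 1/(5 + a)
w(r) = 8 (w(r) = -2*(-4) = 8)
j = -1 (j = -1*1 = -1)
(j - 43)*w(W(3, 5)) = (-1 - 43)*8 = -44*8 = -352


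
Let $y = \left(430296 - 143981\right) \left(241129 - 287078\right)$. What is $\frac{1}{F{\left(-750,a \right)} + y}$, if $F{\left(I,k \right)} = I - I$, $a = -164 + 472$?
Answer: $- \frac{1}{13155887935} \approx -7.6012 \cdot 10^{-11}$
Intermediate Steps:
$a = 308$
$F{\left(I,k \right)} = 0$
$y = -13155887935$ ($y = 286315 \left(-45949\right) = -13155887935$)
$\frac{1}{F{\left(-750,a \right)} + y} = \frac{1}{0 - 13155887935} = \frac{1}{-13155887935} = - \frac{1}{13155887935}$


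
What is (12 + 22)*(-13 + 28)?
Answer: 510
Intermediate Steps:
(12 + 22)*(-13 + 28) = 34*15 = 510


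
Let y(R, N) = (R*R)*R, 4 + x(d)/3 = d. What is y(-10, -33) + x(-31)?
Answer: -1105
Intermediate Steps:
x(d) = -12 + 3*d
y(R, N) = R³ (y(R, N) = R²*R = R³)
y(-10, -33) + x(-31) = (-10)³ + (-12 + 3*(-31)) = -1000 + (-12 - 93) = -1000 - 105 = -1105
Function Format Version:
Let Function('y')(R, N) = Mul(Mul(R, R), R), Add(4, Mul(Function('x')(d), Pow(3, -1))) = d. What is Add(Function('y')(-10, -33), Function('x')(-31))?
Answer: -1105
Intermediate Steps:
Function('x')(d) = Add(-12, Mul(3, d))
Function('y')(R, N) = Pow(R, 3) (Function('y')(R, N) = Mul(Pow(R, 2), R) = Pow(R, 3))
Add(Function('y')(-10, -33), Function('x')(-31)) = Add(Pow(-10, 3), Add(-12, Mul(3, -31))) = Add(-1000, Add(-12, -93)) = Add(-1000, -105) = -1105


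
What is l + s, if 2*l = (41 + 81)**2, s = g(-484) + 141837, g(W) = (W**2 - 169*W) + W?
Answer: 464847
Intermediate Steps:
g(W) = W**2 - 168*W
s = 457405 (s = -484*(-168 - 484) + 141837 = -484*(-652) + 141837 = 315568 + 141837 = 457405)
l = 7442 (l = (41 + 81)**2/2 = (1/2)*122**2 = (1/2)*14884 = 7442)
l + s = 7442 + 457405 = 464847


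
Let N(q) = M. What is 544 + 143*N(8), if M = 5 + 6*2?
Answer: 2975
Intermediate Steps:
M = 17 (M = 5 + 12 = 17)
N(q) = 17
544 + 143*N(8) = 544 + 143*17 = 544 + 2431 = 2975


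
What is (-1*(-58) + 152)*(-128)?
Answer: -26880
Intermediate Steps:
(-1*(-58) + 152)*(-128) = (58 + 152)*(-128) = 210*(-128) = -26880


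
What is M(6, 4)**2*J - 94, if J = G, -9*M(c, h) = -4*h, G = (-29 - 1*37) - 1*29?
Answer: -31934/81 ≈ -394.25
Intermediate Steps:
G = -95 (G = (-29 - 37) - 29 = -66 - 29 = -95)
M(c, h) = 4*h/9 (M(c, h) = -(-4)*h/9 = 4*h/9)
J = -95
M(6, 4)**2*J - 94 = ((4/9)*4)**2*(-95) - 94 = (16/9)**2*(-95) - 94 = (256/81)*(-95) - 94 = -24320/81 - 94 = -31934/81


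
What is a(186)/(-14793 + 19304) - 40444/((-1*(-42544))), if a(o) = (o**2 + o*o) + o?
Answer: 692293687/47978996 ≈ 14.429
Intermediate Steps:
a(o) = o + 2*o**2 (a(o) = (o**2 + o**2) + o = 2*o**2 + o = o + 2*o**2)
a(186)/(-14793 + 19304) - 40444/((-1*(-42544))) = (186*(1 + 2*186))/(-14793 + 19304) - 40444/((-1*(-42544))) = (186*(1 + 372))/4511 - 40444/42544 = (186*373)*(1/4511) - 40444*1/42544 = 69378*(1/4511) - 10111/10636 = 69378/4511 - 10111/10636 = 692293687/47978996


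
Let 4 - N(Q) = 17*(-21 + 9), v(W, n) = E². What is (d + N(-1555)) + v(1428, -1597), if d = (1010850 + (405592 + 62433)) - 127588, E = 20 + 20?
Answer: 1353095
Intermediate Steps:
E = 40
v(W, n) = 1600 (v(W, n) = 40² = 1600)
N(Q) = 208 (N(Q) = 4 - 17*(-21 + 9) = 4 - 17*(-12) = 4 - 1*(-204) = 4 + 204 = 208)
d = 1351287 (d = (1010850 + 468025) - 127588 = 1478875 - 127588 = 1351287)
(d + N(-1555)) + v(1428, -1597) = (1351287 + 208) + 1600 = 1351495 + 1600 = 1353095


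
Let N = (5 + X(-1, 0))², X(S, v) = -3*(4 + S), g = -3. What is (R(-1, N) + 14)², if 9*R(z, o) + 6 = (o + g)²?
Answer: 83521/81 ≈ 1031.1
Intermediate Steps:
X(S, v) = -12 - 3*S
N = 16 (N = (5 + (-12 - 3*(-1)))² = (5 + (-12 + 3))² = (5 - 9)² = (-4)² = 16)
R(z, o) = -⅔ + (-3 + o)²/9 (R(z, o) = -⅔ + (o - 3)²/9 = -⅔ + (-3 + o)²/9)
(R(-1, N) + 14)² = ((-⅔ + (-3 + 16)²/9) + 14)² = ((-⅔ + (⅑)*13²) + 14)² = ((-⅔ + (⅑)*169) + 14)² = ((-⅔ + 169/9) + 14)² = (163/9 + 14)² = (289/9)² = 83521/81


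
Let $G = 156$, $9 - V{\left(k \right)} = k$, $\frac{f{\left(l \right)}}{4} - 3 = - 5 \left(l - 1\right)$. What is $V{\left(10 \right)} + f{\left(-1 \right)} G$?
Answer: $8111$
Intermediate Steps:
$f{\left(l \right)} = 32 - 20 l$ ($f{\left(l \right)} = 12 + 4 \left(- 5 \left(l - 1\right)\right) = 12 + 4 \left(- 5 \left(-1 + l\right)\right) = 12 + 4 \left(5 - 5 l\right) = 12 - \left(-20 + 20 l\right) = 32 - 20 l$)
$V{\left(k \right)} = 9 - k$
$V{\left(10 \right)} + f{\left(-1 \right)} G = \left(9 - 10\right) + \left(32 - -20\right) 156 = \left(9 - 10\right) + \left(32 + 20\right) 156 = -1 + 52 \cdot 156 = -1 + 8112 = 8111$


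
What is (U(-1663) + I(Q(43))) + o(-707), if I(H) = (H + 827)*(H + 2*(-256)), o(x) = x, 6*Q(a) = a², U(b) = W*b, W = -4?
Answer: -8115833/36 ≈ -2.2544e+5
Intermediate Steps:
U(b) = -4*b
Q(a) = a²/6
I(H) = (-512 + H)*(827 + H) (I(H) = (827 + H)*(H - 512) = (827 + H)*(-512 + H) = (-512 + H)*(827 + H))
(U(-1663) + I(Q(43))) + o(-707) = (-4*(-1663) + (-423424 + ((⅙)*43²)² + 315*((⅙)*43²))) - 707 = (6652 + (-423424 + ((⅙)*1849)² + 315*((⅙)*1849))) - 707 = (6652 + (-423424 + (1849/6)² + 315*(1849/6))) - 707 = (6652 + (-423424 + 3418801/36 + 194145/2)) - 707 = (6652 - 8329853/36) - 707 = -8090381/36 - 707 = -8115833/36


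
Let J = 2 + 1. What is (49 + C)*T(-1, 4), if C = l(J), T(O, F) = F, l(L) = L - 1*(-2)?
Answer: 216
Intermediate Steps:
J = 3
l(L) = 2 + L (l(L) = L + 2 = 2 + L)
C = 5 (C = 2 + 3 = 5)
(49 + C)*T(-1, 4) = (49 + 5)*4 = 54*4 = 216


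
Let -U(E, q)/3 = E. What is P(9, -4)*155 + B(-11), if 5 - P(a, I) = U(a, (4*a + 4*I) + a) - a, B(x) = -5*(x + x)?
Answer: 6465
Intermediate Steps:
U(E, q) = -3*E
B(x) = -10*x
P(a, I) = 5 + 4*a (P(a, I) = 5 - (-3*a - a) = 5 - (-4)*a = 5 + 4*a)
P(9, -4)*155 + B(-11) = (5 + 4*9)*155 - 10*(-11) = (5 + 36)*155 + 110 = 41*155 + 110 = 6355 + 110 = 6465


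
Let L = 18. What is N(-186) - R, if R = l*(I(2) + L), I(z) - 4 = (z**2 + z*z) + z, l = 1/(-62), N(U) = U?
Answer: -5750/31 ≈ -185.48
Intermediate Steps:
l = -1/62 ≈ -0.016129
I(z) = 4 + z + 2*z**2 (I(z) = 4 + ((z**2 + z*z) + z) = 4 + ((z**2 + z**2) + z) = 4 + (2*z**2 + z) = 4 + (z + 2*z**2) = 4 + z + 2*z**2)
R = -16/31 (R = -((4 + 2 + 2*2**2) + 18)/62 = -((4 + 2 + 2*4) + 18)/62 = -((4 + 2 + 8) + 18)/62 = -(14 + 18)/62 = -1/62*32 = -16/31 ≈ -0.51613)
N(-186) - R = -186 - 1*(-16/31) = -186 + 16/31 = -5750/31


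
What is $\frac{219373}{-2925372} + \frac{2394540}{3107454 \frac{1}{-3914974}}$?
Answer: $- \frac{652954319200707511}{216439498164} \approx -3.0168 \cdot 10^{6}$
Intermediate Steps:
$\frac{219373}{-2925372} + \frac{2394540}{3107454 \frac{1}{-3914974}} = 219373 \left(- \frac{1}{2925372}\right) + \frac{2394540}{3107454 \left(- \frac{1}{3914974}\right)} = - \frac{219373}{2925372} + \frac{2394540}{- \frac{221961}{279641}} = - \frac{219373}{2925372} + 2394540 \left(- \frac{279641}{221961}\right) = - \frac{219373}{2925372} - \frac{223203853380}{73987} = - \frac{652954319200707511}{216439498164}$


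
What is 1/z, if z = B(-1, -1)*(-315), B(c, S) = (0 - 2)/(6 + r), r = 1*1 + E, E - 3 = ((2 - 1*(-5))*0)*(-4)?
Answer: 1/63 ≈ 0.015873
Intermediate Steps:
E = 3 (E = 3 + ((2 - 1*(-5))*0)*(-4) = 3 + ((2 + 5)*0)*(-4) = 3 + (7*0)*(-4) = 3 + 0*(-4) = 3 + 0 = 3)
r = 4 (r = 1*1 + 3 = 1 + 3 = 4)
B(c, S) = -⅕ (B(c, S) = (0 - 2)/(6 + 4) = -2/10 = -2*⅒ = -⅕)
z = 63 (z = -⅕*(-315) = 63)
1/z = 1/63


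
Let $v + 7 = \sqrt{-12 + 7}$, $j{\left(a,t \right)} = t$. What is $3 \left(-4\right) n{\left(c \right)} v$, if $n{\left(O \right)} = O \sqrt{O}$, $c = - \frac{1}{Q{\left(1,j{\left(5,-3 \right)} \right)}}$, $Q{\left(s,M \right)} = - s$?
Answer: $84 - 12 i \sqrt{5} \approx 84.0 - 26.833 i$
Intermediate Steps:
$c = 1$ ($c = - \frac{1}{\left(-1\right) 1} = - \frac{1}{-1} = \left(-1\right) \left(-1\right) = 1$)
$n{\left(O \right)} = O^{\frac{3}{2}}$
$v = -7 + i \sqrt{5}$ ($v = -7 + \sqrt{-12 + 7} = -7 + \sqrt{-5} = -7 + i \sqrt{5} \approx -7.0 + 2.2361 i$)
$3 \left(-4\right) n{\left(c \right)} v = 3 \left(-4\right) 1^{\frac{3}{2}} \left(-7 + i \sqrt{5}\right) = \left(-12\right) 1 \left(-7 + i \sqrt{5}\right) = - 12 \left(-7 + i \sqrt{5}\right) = 84 - 12 i \sqrt{5}$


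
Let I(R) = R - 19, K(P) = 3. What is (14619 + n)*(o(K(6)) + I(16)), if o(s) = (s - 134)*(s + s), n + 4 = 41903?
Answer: -44592702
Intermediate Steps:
n = 41899 (n = -4 + 41903 = 41899)
I(R) = -19 + R
o(s) = 2*s*(-134 + s) (o(s) = (-134 + s)*(2*s) = 2*s*(-134 + s))
(14619 + n)*(o(K(6)) + I(16)) = (14619 + 41899)*(2*3*(-134 + 3) + (-19 + 16)) = 56518*(2*3*(-131) - 3) = 56518*(-786 - 3) = 56518*(-789) = -44592702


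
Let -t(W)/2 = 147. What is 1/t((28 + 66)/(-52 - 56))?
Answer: -1/294 ≈ -0.0034014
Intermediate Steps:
t(W) = -294 (t(W) = -2*147 = -294)
1/t((28 + 66)/(-52 - 56)) = 1/(-294) = -1/294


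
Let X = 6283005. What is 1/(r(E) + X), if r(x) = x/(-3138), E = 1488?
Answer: 523/3286011367 ≈ 1.5916e-7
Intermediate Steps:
r(x) = -x/3138 (r(x) = x*(-1/3138) = -x/3138)
1/(r(E) + X) = 1/(-1/3138*1488 + 6283005) = 1/(-248/523 + 6283005) = 1/(3286011367/523) = 523/3286011367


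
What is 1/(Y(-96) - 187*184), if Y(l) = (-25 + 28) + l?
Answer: -1/34501 ≈ -2.8985e-5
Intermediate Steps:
Y(l) = 3 + l
1/(Y(-96) - 187*184) = 1/((3 - 96) - 187*184) = 1/(-93 - 34408) = 1/(-34501) = -1/34501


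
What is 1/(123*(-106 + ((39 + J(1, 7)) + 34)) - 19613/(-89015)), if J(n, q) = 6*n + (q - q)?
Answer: -89015/295599202 ≈ -0.00030113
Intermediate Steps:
J(n, q) = 6*n (J(n, q) = 6*n + 0 = 6*n)
1/(123*(-106 + ((39 + J(1, 7)) + 34)) - 19613/(-89015)) = 1/(123*(-106 + ((39 + 6*1) + 34)) - 19613/(-89015)) = 1/(123*(-106 + ((39 + 6) + 34)) - 19613*(-1/89015)) = 1/(123*(-106 + (45 + 34)) + 19613/89015) = 1/(123*(-106 + 79) + 19613/89015) = 1/(123*(-27) + 19613/89015) = 1/(-3321 + 19613/89015) = 1/(-295599202/89015) = -89015/295599202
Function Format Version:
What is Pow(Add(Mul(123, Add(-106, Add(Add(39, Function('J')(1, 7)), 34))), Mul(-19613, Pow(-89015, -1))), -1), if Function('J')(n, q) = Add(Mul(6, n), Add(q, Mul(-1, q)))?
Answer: Rational(-89015, 295599202) ≈ -0.00030113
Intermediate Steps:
Function('J')(n, q) = Mul(6, n) (Function('J')(n, q) = Add(Mul(6, n), 0) = Mul(6, n))
Pow(Add(Mul(123, Add(-106, Add(Add(39, Function('J')(1, 7)), 34))), Mul(-19613, Pow(-89015, -1))), -1) = Pow(Add(Mul(123, Add(-106, Add(Add(39, Mul(6, 1)), 34))), Mul(-19613, Pow(-89015, -1))), -1) = Pow(Add(Mul(123, Add(-106, Add(Add(39, 6), 34))), Mul(-19613, Rational(-1, 89015))), -1) = Pow(Add(Mul(123, Add(-106, Add(45, 34))), Rational(19613, 89015)), -1) = Pow(Add(Mul(123, Add(-106, 79)), Rational(19613, 89015)), -1) = Pow(Add(Mul(123, -27), Rational(19613, 89015)), -1) = Pow(Add(-3321, Rational(19613, 89015)), -1) = Pow(Rational(-295599202, 89015), -1) = Rational(-89015, 295599202)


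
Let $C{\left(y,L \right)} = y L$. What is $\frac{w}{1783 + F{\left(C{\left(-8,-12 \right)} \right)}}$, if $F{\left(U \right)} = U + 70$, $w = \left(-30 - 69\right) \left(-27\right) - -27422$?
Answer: $\frac{30095}{1949} \approx 15.441$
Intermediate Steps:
$C{\left(y,L \right)} = L y$
$w = 30095$ ($w = \left(-99\right) \left(-27\right) + 27422 = 2673 + 27422 = 30095$)
$F{\left(U \right)} = 70 + U$
$\frac{w}{1783 + F{\left(C{\left(-8,-12 \right)} \right)}} = \frac{30095}{1783 + \left(70 - -96\right)} = \frac{30095}{1783 + \left(70 + 96\right)} = \frac{30095}{1783 + 166} = \frac{30095}{1949}$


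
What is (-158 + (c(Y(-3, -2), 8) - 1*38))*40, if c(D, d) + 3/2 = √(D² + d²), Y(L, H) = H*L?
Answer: -7500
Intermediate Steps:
c(D, d) = -3/2 + √(D² + d²)
(-158 + (c(Y(-3, -2), 8) - 1*38))*40 = (-158 + ((-3/2 + √((-2*(-3))² + 8²)) - 1*38))*40 = (-158 + ((-3/2 + √(6² + 64)) - 38))*40 = (-158 + ((-3/2 + √(36 + 64)) - 38))*40 = (-158 + ((-3/2 + √100) - 38))*40 = (-158 + ((-3/2 + 10) - 38))*40 = (-158 + (17/2 - 38))*40 = (-158 - 59/2)*40 = -375/2*40 = -7500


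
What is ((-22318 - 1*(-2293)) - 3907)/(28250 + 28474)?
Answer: -5983/14181 ≈ -0.42190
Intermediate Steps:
((-22318 - 1*(-2293)) - 3907)/(28250 + 28474) = ((-22318 + 2293) - 3907)/56724 = (-20025 - 3907)*(1/56724) = -23932*1/56724 = -5983/14181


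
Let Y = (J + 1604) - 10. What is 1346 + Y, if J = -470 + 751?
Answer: 3221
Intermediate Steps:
J = 281
Y = 1875 (Y = (281 + 1604) - 10 = 1885 - 10 = 1875)
1346 + Y = 1346 + 1875 = 3221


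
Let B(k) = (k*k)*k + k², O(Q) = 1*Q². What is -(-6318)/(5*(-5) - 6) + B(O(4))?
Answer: 128594/31 ≈ 4148.2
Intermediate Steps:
O(Q) = Q²
B(k) = k² + k³ (B(k) = k²*k + k² = k³ + k² = k² + k³)
-(-6318)/(5*(-5) - 6) + B(O(4)) = -(-6318)/(5*(-5) - 6) + (4²)²*(1 + 4²) = -(-6318)/(-25 - 6) + 16²*(1 + 16) = -(-6318)/(-31) + 256*17 = -(-6318)*(-1)/31 + 4352 = -117*54/31 + 4352 = -6318/31 + 4352 = 128594/31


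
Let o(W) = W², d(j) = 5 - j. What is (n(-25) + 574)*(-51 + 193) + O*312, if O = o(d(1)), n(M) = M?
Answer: 82950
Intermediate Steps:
O = 16 (O = (5 - 1*1)² = (5 - 1)² = 4² = 16)
(n(-25) + 574)*(-51 + 193) + O*312 = (-25 + 574)*(-51 + 193) + 16*312 = 549*142 + 4992 = 77958 + 4992 = 82950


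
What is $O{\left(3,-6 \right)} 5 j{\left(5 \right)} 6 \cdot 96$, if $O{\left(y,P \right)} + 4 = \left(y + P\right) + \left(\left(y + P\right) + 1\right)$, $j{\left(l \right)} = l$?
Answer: $-129600$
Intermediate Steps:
$O{\left(y,P \right)} = -3 + 2 P + 2 y$ ($O{\left(y,P \right)} = -4 + \left(\left(y + P\right) + \left(\left(y + P\right) + 1\right)\right) = -4 + \left(\left(P + y\right) + \left(\left(P + y\right) + 1\right)\right) = -4 + \left(\left(P + y\right) + \left(1 + P + y\right)\right) = -4 + \left(1 + 2 P + 2 y\right) = -3 + 2 P + 2 y$)
$O{\left(3,-6 \right)} 5 j{\left(5 \right)} 6 \cdot 96 = \left(-3 + 2 \left(-6\right) + 2 \cdot 3\right) 5 \cdot 5 \cdot 6 \cdot 96 = \left(-3 - 12 + 6\right) 25 \cdot 6 \cdot 96 = \left(-9\right) 150 \cdot 96 = \left(-1350\right) 96 = -129600$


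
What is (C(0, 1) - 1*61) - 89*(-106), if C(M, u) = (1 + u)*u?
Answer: 9375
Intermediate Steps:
C(M, u) = u*(1 + u)
(C(0, 1) - 1*61) - 89*(-106) = (1*(1 + 1) - 1*61) - 89*(-106) = (1*2 - 61) + 9434 = (2 - 61) + 9434 = -59 + 9434 = 9375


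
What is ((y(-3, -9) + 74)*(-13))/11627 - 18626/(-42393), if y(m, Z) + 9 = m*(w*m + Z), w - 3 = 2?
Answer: 141062569/492903411 ≈ 0.28619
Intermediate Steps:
w = 5 (w = 3 + 2 = 5)
y(m, Z) = -9 + m*(Z + 5*m) (y(m, Z) = -9 + m*(5*m + Z) = -9 + m*(Z + 5*m))
((y(-3, -9) + 74)*(-13))/11627 - 18626/(-42393) = (((-9 + 5*(-3)**2 - 9*(-3)) + 74)*(-13))/11627 - 18626/(-42393) = (((-9 + 5*9 + 27) + 74)*(-13))*(1/11627) - 18626*(-1/42393) = (((-9 + 45 + 27) + 74)*(-13))*(1/11627) + 18626/42393 = ((63 + 74)*(-13))*(1/11627) + 18626/42393 = (137*(-13))*(1/11627) + 18626/42393 = -1781*1/11627 + 18626/42393 = -1781/11627 + 18626/42393 = 141062569/492903411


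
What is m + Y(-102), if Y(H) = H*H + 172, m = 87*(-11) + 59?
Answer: 9678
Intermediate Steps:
m = -898 (m = -957 + 59 = -898)
Y(H) = 172 + H² (Y(H) = H² + 172 = 172 + H²)
m + Y(-102) = -898 + (172 + (-102)²) = -898 + (172 + 10404) = -898 + 10576 = 9678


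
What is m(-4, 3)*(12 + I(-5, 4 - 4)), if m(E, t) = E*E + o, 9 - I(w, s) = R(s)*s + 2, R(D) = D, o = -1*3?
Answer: 247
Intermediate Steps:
o = -3
I(w, s) = 7 - s² (I(w, s) = 9 - (s*s + 2) = 9 - (s² + 2) = 9 - (2 + s²) = 9 + (-2 - s²) = 7 - s²)
m(E, t) = -3 + E² (m(E, t) = E*E - 3 = E² - 3 = -3 + E²)
m(-4, 3)*(12 + I(-5, 4 - 4)) = (-3 + (-4)²)*(12 + (7 - (4 - 4)²)) = (-3 + 16)*(12 + (7 - 1*0²)) = 13*(12 + (7 - 1*0)) = 13*(12 + (7 + 0)) = 13*(12 + 7) = 13*19 = 247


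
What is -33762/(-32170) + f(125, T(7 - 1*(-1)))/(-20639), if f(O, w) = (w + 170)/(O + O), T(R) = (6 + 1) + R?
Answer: 3483950561/3319783150 ≈ 1.0495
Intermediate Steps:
T(R) = 7 + R
f(O, w) = (170 + w)/(2*O) (f(O, w) = (170 + w)/((2*O)) = (170 + w)*(1/(2*O)) = (170 + w)/(2*O))
-33762/(-32170) + f(125, T(7 - 1*(-1)))/(-20639) = -33762/(-32170) + ((½)*(170 + (7 + (7 - 1*(-1))))/125)/(-20639) = -33762*(-1/32170) + ((½)*(1/125)*(170 + (7 + (7 + 1))))*(-1/20639) = 16881/16085 + ((½)*(1/125)*(170 + (7 + 8)))*(-1/20639) = 16881/16085 + ((½)*(1/125)*(170 + 15))*(-1/20639) = 16881/16085 + ((½)*(1/125)*185)*(-1/20639) = 16881/16085 + (37/50)*(-1/20639) = 16881/16085 - 37/1031950 = 3483950561/3319783150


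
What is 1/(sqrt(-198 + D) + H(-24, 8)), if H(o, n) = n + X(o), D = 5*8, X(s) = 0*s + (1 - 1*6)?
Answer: 3/167 - I*sqrt(158)/167 ≈ 0.017964 - 0.075268*I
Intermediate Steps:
X(s) = -5 (X(s) = 0 + (1 - 6) = 0 - 5 = -5)
D = 40
H(o, n) = -5 + n (H(o, n) = n - 5 = -5 + n)
1/(sqrt(-198 + D) + H(-24, 8)) = 1/(sqrt(-198 + 40) + (-5 + 8)) = 1/(sqrt(-158) + 3) = 1/(I*sqrt(158) + 3) = 1/(3 + I*sqrt(158))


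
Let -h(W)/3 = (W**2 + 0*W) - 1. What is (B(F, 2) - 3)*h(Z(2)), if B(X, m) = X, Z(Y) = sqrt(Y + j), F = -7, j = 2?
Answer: 90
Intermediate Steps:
Z(Y) = sqrt(2 + Y) (Z(Y) = sqrt(Y + 2) = sqrt(2 + Y))
h(W) = 3 - 3*W**2 (h(W) = -3*((W**2 + 0*W) - 1) = -3*((W**2 + 0) - 1) = -3*(W**2 - 1) = -3*(-1 + W**2) = 3 - 3*W**2)
(B(F, 2) - 3)*h(Z(2)) = (-7 - 3)*(3 - 3*(sqrt(2 + 2))**2) = -10*(3 - 3*(sqrt(4))**2) = -10*(3 - 3*2**2) = -10*(3 - 3*4) = -10*(3 - 12) = -10*(-9) = 90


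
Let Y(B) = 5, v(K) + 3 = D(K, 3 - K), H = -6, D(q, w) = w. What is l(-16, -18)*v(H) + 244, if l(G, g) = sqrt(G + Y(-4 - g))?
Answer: 244 + 6*I*sqrt(11) ≈ 244.0 + 19.9*I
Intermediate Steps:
v(K) = -K (v(K) = -3 + (3 - K) = -K)
l(G, g) = sqrt(5 + G) (l(G, g) = sqrt(G + 5) = sqrt(5 + G))
l(-16, -18)*v(H) + 244 = sqrt(5 - 16)*(-1*(-6)) + 244 = sqrt(-11)*6 + 244 = (I*sqrt(11))*6 + 244 = 6*I*sqrt(11) + 244 = 244 + 6*I*sqrt(11)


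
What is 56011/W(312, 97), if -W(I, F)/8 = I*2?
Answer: -56011/4992 ≈ -11.220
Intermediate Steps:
W(I, F) = -16*I (W(I, F) = -8*I*2 = -16*I)
56011/W(312, 97) = 56011/((-16*312)) = 56011/(-4992) = 56011*(-1/4992) = -56011/4992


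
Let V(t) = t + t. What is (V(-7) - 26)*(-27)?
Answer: 1080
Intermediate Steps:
V(t) = 2*t
(V(-7) - 26)*(-27) = (2*(-7) - 26)*(-27) = (-14 - 26)*(-27) = -40*(-27) = 1080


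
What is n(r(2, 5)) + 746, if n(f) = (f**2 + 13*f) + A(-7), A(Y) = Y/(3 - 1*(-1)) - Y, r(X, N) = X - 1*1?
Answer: 3061/4 ≈ 765.25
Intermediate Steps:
r(X, N) = -1 + X (r(X, N) = X - 1 = -1 + X)
A(Y) = -3*Y/4 (A(Y) = Y/(3 + 1) - Y = Y/4 - Y = -3*Y/4)
n(f) = 21/4 + f**2 + 13*f (n(f) = (f**2 + 13*f) - 3/4*(-7) = (f**2 + 13*f) + 21/4 = 21/4 + f**2 + 13*f)
n(r(2, 5)) + 746 = (21/4 + (-1 + 2)**2 + 13*(-1 + 2)) + 746 = (21/4 + 1**2 + 13*1) + 746 = (21/4 + 1 + 13) + 746 = 77/4 + 746 = 3061/4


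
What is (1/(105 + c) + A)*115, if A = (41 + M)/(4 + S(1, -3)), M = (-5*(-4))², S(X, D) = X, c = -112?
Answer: 70886/7 ≈ 10127.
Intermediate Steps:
M = 400 (M = 20² = 400)
A = 441/5 (A = (41 + 400)/(4 + 1) = 441/5 ≈ 88.200)
(1/(105 + c) + A)*115 = (1/(105 - 112) + 441/5)*115 = (1/(-7) + 441/5)*115 = (-⅐ + 441/5)*115 = (3082/35)*115 = 70886/7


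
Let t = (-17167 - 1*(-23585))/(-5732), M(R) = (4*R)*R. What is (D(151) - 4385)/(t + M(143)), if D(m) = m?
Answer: -12134644/234424127 ≈ -0.051764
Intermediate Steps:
M(R) = 4*R²
t = -3209/2866 (t = (-17167 + 23585)*(-1/5732) = 6418*(-1/5732) = -3209/2866 ≈ -1.1197)
(D(151) - 4385)/(t + M(143)) = (151 - 4385)/(-3209/2866 + 4*143²) = -4234/(-3209/2866 + 4*20449) = -4234/(-3209/2866 + 81796) = -4234/234424127/2866 = -4234*2866/234424127 = -12134644/234424127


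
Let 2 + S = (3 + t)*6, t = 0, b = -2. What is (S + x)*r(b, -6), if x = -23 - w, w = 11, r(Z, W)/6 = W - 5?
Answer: 1188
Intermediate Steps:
r(Z, W) = -30 + 6*W (r(Z, W) = 6*(W - 5) = 6*(-5 + W) = -30 + 6*W)
S = 16 (S = -2 + (3 + 0)*6 = -2 + 3*6 = -2 + 18 = 16)
x = -34 (x = -23 - 1*11 = -23 - 11 = -34)
(S + x)*r(b, -6) = (16 - 34)*(-30 + 6*(-6)) = -18*(-30 - 36) = -18*(-66) = 1188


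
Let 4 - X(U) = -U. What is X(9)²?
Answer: 169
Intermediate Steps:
X(U) = 4 + U (X(U) = 4 - (-1)*U = 4 + U)
X(9)² = (4 + 9)² = 13² = 169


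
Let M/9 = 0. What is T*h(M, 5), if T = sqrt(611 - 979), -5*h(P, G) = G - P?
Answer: -4*I*sqrt(23) ≈ -19.183*I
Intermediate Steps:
M = 0 (M = 9*0 = 0)
h(P, G) = -G/5 + P/5 (h(P, G) = -(G - P)/5 = -G/5 + P/5)
T = 4*I*sqrt(23) (T = sqrt(-368) = 4*I*sqrt(23) ≈ 19.183*I)
T*h(M, 5) = (4*I*sqrt(23))*(-1/5*5 + (1/5)*0) = (4*I*sqrt(23))*(-1 + 0) = (4*I*sqrt(23))*(-1) = -4*I*sqrt(23)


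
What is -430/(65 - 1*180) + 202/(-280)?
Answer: 9717/3220 ≈ 3.0177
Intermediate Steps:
-430/(65 - 1*180) + 202/(-280) = -430/(65 - 180) + 202*(-1/280) = -430/(-115) - 101/140 = -430*(-1/115) - 101/140 = 86/23 - 101/140 = 9717/3220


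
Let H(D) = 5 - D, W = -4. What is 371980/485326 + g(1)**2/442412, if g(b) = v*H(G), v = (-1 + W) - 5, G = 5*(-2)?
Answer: 21936031345/26839255789 ≈ 0.81731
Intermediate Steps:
G = -10
v = -10 (v = (-1 - 4) - 5 = -5 - 5 = -10)
g(b) = -150 (g(b) = -10*(5 - 1*(-10)) = -10*(5 + 10) = -10*15 = -150)
371980/485326 + g(1)**2/442412 = 371980/485326 + (-150)**2/442412 = 371980*(1/485326) + 22500*(1/442412) = 185990/242663 + 5625/110603 = 21936031345/26839255789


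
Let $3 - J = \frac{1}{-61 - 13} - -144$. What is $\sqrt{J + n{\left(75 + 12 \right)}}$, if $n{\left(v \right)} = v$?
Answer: $\frac{i \sqrt{295630}}{74} \approx 7.3475 i$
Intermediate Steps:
$J = - \frac{10433}{74}$ ($J = 3 - \left(\frac{1}{-61 - 13} - -144\right) = 3 - \left(\frac{1}{-74} + 144\right) = 3 - \left(- \frac{1}{74} + 144\right) = 3 - \frac{10655}{74} = - \frac{10433}{74} \approx -140.99$)
$\sqrt{J + n{\left(75 + 12 \right)}} = \sqrt{- \frac{10433}{74} + \left(75 + 12\right)} = \sqrt{- \frac{10433}{74} + 87} = \sqrt{- \frac{3995}{74}} = \frac{i \sqrt{295630}}{74}$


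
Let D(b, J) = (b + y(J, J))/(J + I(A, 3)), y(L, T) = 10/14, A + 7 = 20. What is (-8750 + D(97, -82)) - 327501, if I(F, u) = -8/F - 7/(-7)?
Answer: -2497345069/7427 ≈ -3.3625e+5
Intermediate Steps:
A = 13 (A = -7 + 20 = 13)
y(L, T) = 5/7 (y(L, T) = 10*(1/14) = 5/7)
I(F, u) = 1 - 8/F (I(F, u) = -8/F - 7*(-⅐) = -8/F + 1 = 1 - 8/F)
D(b, J) = (5/7 + b)/(5/13 + J) (D(b, J) = (b + 5/7)/(J + (-8 + 13)/13) = (5/7 + b)/(J + (1/13)*5) = (5/7 + b)/(J + 5/13) = (5/7 + b)/(5/13 + J))
(-8750 + D(97, -82)) - 327501 = (-8750 + 13*(5 + 7*97)/(7*(5 + 13*(-82)))) - 327501 = (-8750 + 13*(5 + 679)/(7*(5 - 1066))) - 327501 = (-8750 + (13/7)*684/(-1061)) - 327501 = (-8750 + (13/7)*(-1/1061)*684) - 327501 = (-8750 - 8892/7427) - 327501 = -64995142/7427 - 327501 = -2497345069/7427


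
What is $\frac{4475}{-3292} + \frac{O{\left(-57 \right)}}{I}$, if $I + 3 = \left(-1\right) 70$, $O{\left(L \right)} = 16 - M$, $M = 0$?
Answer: $- \frac{379347}{240316} \approx -1.5785$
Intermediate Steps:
$O{\left(L \right)} = 16$ ($O{\left(L \right)} = 16 - 0 = 16 + 0 = 16$)
$I = -73$ ($I = -3 - 70 = -73$)
$\frac{4475}{-3292} + \frac{O{\left(-57 \right)}}{I} = \frac{4475}{-3292} + \frac{16}{-73} = 4475 \left(- \frac{1}{3292}\right) + 16 \left(- \frac{1}{73}\right) = - \frac{4475}{3292} - \frac{16}{73} = - \frac{379347}{240316}$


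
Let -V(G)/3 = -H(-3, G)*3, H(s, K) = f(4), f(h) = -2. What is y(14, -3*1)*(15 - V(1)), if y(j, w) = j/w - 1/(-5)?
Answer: -737/5 ≈ -147.40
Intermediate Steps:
H(s, K) = -2
V(G) = -18 (V(G) = -3*(-1*(-2))*3 = -6*3 = -3*6 = -18)
y(j, w) = 1/5 + j/w (y(j, w) = j/w - 1*(-1/5) = j/w + 1/5 = 1/5 + j/w)
y(14, -3*1)*(15 - V(1)) = ((14 + (-3*1)/5)/((-3*1)))*(15 - 1*(-18)) = ((14 + (1/5)*(-3))/(-3))*(15 + 18) = -(14 - 3/5)/3*33 = -1/3*67/5*33 = -67/15*33 = -737/5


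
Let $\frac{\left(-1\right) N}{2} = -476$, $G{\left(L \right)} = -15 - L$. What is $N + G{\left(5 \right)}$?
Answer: $932$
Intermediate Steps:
$N = 952$ ($N = \left(-2\right) \left(-476\right) = 952$)
$N + G{\left(5 \right)} = 952 - 20 = 932$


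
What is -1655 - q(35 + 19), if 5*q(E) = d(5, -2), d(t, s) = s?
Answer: -8273/5 ≈ -1654.6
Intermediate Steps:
q(E) = -⅖ (q(E) = (⅕)*(-2) = -⅖)
-1655 - q(35 + 19) = -1655 - 1*(-⅖) = -1655 + ⅖ = -8273/5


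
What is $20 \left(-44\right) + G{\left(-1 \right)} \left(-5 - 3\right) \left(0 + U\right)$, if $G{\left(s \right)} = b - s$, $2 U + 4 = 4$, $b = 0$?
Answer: $-880$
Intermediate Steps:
$U = 0$ ($U = -2 + \frac{1}{2} \cdot 4 = -2 + 2 = 0$)
$G{\left(s \right)} = - s$ ($G{\left(s \right)} = 0 - s = - s$)
$20 \left(-44\right) + G{\left(-1 \right)} \left(-5 - 3\right) \left(0 + U\right) = 20 \left(-44\right) + \left(-1\right) \left(-1\right) \left(-5 - 3\right) \left(0 + 0\right) = -880 + 1 \left(\left(-8\right) 0\right) = -880 + 1 \cdot 0 = -880 + 0 = -880$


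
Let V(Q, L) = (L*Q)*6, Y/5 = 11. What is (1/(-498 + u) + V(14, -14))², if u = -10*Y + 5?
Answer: 1504471511761/1087849 ≈ 1.3830e+6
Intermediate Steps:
Y = 55 (Y = 5*11 = 55)
V(Q, L) = 6*L*Q
u = -545 (u = -10*55 + 5 = -550 + 5 = -545)
(1/(-498 + u) + V(14, -14))² = (1/(-498 - 545) + 6*(-14)*14)² = (1/(-1043) - 1176)² = (-1/1043 - 1176)² = (-1226569/1043)² = 1504471511761/1087849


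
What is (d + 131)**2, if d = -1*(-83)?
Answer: 45796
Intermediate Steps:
d = 83
(d + 131)**2 = (83 + 131)**2 = 214**2 = 45796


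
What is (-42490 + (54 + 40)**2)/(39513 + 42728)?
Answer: -33654/82241 ≈ -0.40921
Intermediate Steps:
(-42490 + (54 + 40)**2)/(39513 + 42728) = (-42490 + 94**2)/82241 = (-42490 + 8836)*(1/82241) = -33654*1/82241 = -33654/82241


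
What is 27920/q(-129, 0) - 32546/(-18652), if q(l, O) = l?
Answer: -258282703/1203054 ≈ -214.69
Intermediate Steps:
27920/q(-129, 0) - 32546/(-18652) = 27920/(-129) - 32546/(-18652) = 27920*(-1/129) - 32546*(-1/18652) = -27920/129 + 16273/9326 = -258282703/1203054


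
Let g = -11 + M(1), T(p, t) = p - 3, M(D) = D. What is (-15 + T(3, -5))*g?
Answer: 150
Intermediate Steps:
T(p, t) = -3 + p
g = -10 (g = -11 + 1 = -10)
(-15 + T(3, -5))*g = (-15 + (-3 + 3))*(-10) = (-15 + 0)*(-10) = -15*(-10) = 150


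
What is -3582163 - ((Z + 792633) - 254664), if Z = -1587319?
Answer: -2532813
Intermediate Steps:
-3582163 - ((Z + 792633) - 254664) = -3582163 - ((-1587319 + 792633) - 254664) = -3582163 - (-794686 - 254664) = -3582163 - 1*(-1049350) = -3582163 + 1049350 = -2532813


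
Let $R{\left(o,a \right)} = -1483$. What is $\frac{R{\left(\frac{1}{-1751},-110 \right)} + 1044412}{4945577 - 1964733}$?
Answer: $\frac{1042929}{2980844} \approx 0.34988$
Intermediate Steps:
$\frac{R{\left(\frac{1}{-1751},-110 \right)} + 1044412}{4945577 - 1964733} = \frac{-1483 + 1044412}{4945577 - 1964733} = \frac{1042929}{2980844}$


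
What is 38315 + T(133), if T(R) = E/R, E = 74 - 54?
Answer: 5095915/133 ≈ 38315.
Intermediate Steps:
E = 20
T(R) = 20/R
38315 + T(133) = 38315 + 20/133 = 5095915/133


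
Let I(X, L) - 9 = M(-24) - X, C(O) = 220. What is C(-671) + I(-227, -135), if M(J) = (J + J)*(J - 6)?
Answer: 1896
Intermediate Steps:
M(J) = 2*J*(-6 + J) (M(J) = (2*J)*(-6 + J) = 2*J*(-6 + J))
I(X, L) = 1449 - X (I(X, L) = 9 + (2*(-24)*(-6 - 24) - X) = 9 + (2*(-24)*(-30) - X) = 9 + (1440 - X) = 1449 - X)
C(-671) + I(-227, -135) = 220 + (1449 - 1*(-227)) = 220 + (1449 + 227) = 220 + 1676 = 1896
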